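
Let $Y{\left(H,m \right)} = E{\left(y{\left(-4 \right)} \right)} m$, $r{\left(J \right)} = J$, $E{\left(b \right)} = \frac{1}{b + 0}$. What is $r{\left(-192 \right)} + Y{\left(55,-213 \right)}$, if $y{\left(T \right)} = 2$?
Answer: $- \frac{597}{2} \approx -298.5$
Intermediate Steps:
$E{\left(b \right)} = \frac{1}{b}$
$Y{\left(H,m \right)} = \frac{m}{2}$
$r{\left(-192 \right)} + Y{\left(55,-213 \right)} = -192 + \frac{1}{2} \left(-213\right) = -192 - \frac{213}{2} = - \frac{597}{2}$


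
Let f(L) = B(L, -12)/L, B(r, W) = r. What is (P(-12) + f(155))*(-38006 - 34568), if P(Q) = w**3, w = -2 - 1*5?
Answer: 24820308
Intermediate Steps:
w = -7 (w = -2 - 5 = -7)
P(Q) = -343 (P(Q) = (-7)**3 = -343)
f(L) = 1 (f(L) = L/L = 1)
(P(-12) + f(155))*(-38006 - 34568) = (-343 + 1)*(-38006 - 34568) = -342*(-72574) = 24820308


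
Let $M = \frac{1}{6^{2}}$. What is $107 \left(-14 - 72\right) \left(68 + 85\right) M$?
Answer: $- \frac{78217}{2} \approx -39109.0$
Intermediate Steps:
$M = \frac{1}{36} \approx 0.027778$
$107 \left(-14 - 72\right) \left(68 + 85\right) M = 107 \left(-14 - 72\right) \left(68 + 85\right) \frac{1}{36} = 107 \left(\left(-86\right) 153\right) \frac{1}{36} = 107 \left(-13158\right) \frac{1}{36} = \left(-1407906\right) \frac{1}{36} = - \frac{78217}{2}$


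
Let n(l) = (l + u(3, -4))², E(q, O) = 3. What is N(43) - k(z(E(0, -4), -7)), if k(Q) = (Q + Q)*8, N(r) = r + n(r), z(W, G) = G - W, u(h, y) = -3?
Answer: 1803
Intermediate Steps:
n(l) = (-3 + l)² (n(l) = (l - 3)² = (-3 + l)²)
N(r) = r + (-3 + r)²
k(Q) = 16*Q (k(Q) = (2*Q)*8 = 16*Q)
N(43) - k(z(E(0, -4), -7)) = (43 + (-3 + 43)²) - 16*(-7 - 1*3) = (43 + 40²) - 16*(-7 - 3) = (43 + 1600) - 16*(-10) = 1643 - 1*(-160) = 1643 + 160 = 1803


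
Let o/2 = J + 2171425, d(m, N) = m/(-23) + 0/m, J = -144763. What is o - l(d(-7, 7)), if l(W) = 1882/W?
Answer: 28329982/7 ≈ 4.0471e+6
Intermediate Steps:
d(m, N) = -m/23 (d(m, N) = m*(-1/23) + 0 = -m/23 + 0 = -m/23)
o = 4053324 (o = 2*(-144763 + 2171425) = 2*2026662 = 4053324)
o - l(d(-7, 7)) = 4053324 - 1882/((-1/23*(-7))) = 4053324 - 1882/7/23 = 4053324 - 1882*23/7 = 4053324 - 1*43286/7 = 4053324 - 43286/7 = 28329982/7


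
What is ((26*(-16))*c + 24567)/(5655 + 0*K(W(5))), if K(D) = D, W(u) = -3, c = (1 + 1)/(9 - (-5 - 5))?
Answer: 465941/107445 ≈ 4.3366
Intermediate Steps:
c = 2/19 (c = 2/(9 - 1*(-10)) = 2/(9 + 10) = 2/19 ≈ 0.10526)
((26*(-16))*c + 24567)/(5655 + 0*K(W(5))) = ((26*(-16))*(2/19) + 24567)/(5655 + 0*(-3)) = (-416*2/19 + 24567)/(5655 + 0) = (-832/19 + 24567)/5655 = (465941/19)*(1/5655) = 465941/107445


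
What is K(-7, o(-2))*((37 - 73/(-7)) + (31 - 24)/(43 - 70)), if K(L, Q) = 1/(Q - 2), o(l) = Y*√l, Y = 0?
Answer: -8915/378 ≈ -23.585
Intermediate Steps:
o(l) = 0 (o(l) = 0*√l = 0)
K(L, Q) = 1/(-2 + Q)
K(-7, o(-2))*((37 - 73/(-7)) + (31 - 24)/(43 - 70)) = ((37 - 73/(-7)) + (31 - 24)/(43 - 70))/(-2 + 0) = ((37 - 73*(-⅐)) + 7/(-27))/(-2) = -((37 + 73/7) + 7*(-1/27))/2 = -(332/7 - 7/27)/2 = -½*8915/189 = -8915/378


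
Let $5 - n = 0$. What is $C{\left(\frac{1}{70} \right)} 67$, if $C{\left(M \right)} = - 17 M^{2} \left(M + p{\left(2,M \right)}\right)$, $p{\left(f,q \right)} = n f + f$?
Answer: $- \frac{957899}{343000} \approx -2.7927$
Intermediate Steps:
$n = 5$ ($n = 5 - 0 = 5 + 0 = 5$)
$p{\left(f,q \right)} = 6 f$ ($p{\left(f,q \right)} = 5 f + f = 6 f$)
$C{\left(M \right)} = - 17 M^{2} \left(12 + M\right)$ ($C{\left(M \right)} = - 17 M^{2} \left(M + 6 \cdot 2\right) = - 17 M^{2} \left(M + 12\right) = - 17 M^{2} \left(12 + M\right)$)
$C{\left(\frac{1}{70} \right)} 67 = 17 \left(\frac{1}{70}\right)^{2} \left(-12 - \frac{1}{70}\right) 67 = \frac{17 \left(-12 - \frac{1}{70}\right)}{4900} \cdot 67 = 17 \cdot \frac{1}{4900} \left(-12 - \frac{1}{70}\right) 67 = 17 \cdot \frac{1}{4900} \left(- \frac{841}{70}\right) 67 = \left(- \frac{14297}{343000}\right) 67 = - \frac{957899}{343000}$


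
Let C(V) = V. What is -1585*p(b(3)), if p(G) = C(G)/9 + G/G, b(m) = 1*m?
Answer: -6340/3 ≈ -2113.3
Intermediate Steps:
b(m) = m
p(G) = 1 + G/9 (p(G) = G/9 + G/G = G*(1/9) + 1 = G/9 + 1 = 1 + G/9)
-1585*p(b(3)) = -1585*(1 + (1/9)*3) = -1585*(1 + 1/3) = -1585*4/3 = -6340/3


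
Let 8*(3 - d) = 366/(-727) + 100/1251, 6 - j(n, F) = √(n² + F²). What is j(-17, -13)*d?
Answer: 11106307/606318 - 11106307*√458/3637908 ≈ -47.018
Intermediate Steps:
j(n, F) = 6 - √(F² + n²) (j(n, F) = 6 - √(n² + F²) = 6 - √(F² + n²))
d = 11106307/3637908 (d = 3 - (366/(-727) + 100/1251)/8 = 3 - (366*(-1/727) + 100*(1/1251))/8 = 3 - (-366/727 + 100/1251)/8 = 3 - ⅛*(-385166/909477) = 3 + 192583/3637908 = 11106307/3637908 ≈ 3.0529)
j(-17, -13)*d = (6 - √((-13)² + (-17)²))*(11106307/3637908) = (6 - √(169 + 289))*(11106307/3637908) = (6 - √458)*(11106307/3637908) = 11106307/606318 - 11106307*√458/3637908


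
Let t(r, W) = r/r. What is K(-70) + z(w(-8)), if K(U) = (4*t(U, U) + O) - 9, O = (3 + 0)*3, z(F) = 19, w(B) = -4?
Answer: 23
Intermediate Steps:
t(r, W) = 1
O = 9 (O = 3*3 = 9)
K(U) = 4 (K(U) = (4*1 + 9) - 9 = (4 + 9) - 9 = 13 - 9 = 4)
K(-70) + z(w(-8)) = 4 + 19 = 23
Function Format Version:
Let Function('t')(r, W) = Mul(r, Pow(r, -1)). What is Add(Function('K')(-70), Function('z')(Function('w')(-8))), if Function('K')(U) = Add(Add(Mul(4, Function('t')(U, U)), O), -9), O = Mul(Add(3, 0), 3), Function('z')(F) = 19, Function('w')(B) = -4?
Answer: 23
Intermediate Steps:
Function('t')(r, W) = 1
O = 9 (O = Mul(3, 3) = 9)
Function('K')(U) = 4 (Function('K')(U) = Add(Add(Mul(4, 1), 9), -9) = Add(Add(4, 9), -9) = Add(13, -9) = 4)
Add(Function('K')(-70), Function('z')(Function('w')(-8))) = Add(4, 19) = 23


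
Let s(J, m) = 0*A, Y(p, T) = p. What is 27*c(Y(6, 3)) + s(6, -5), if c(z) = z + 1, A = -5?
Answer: 189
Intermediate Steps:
c(z) = 1 + z
s(J, m) = 0 (s(J, m) = 0*(-5) = 0)
27*c(Y(6, 3)) + s(6, -5) = 27*(1 + 6) + 0 = 27*7 + 0 = 189 + 0 = 189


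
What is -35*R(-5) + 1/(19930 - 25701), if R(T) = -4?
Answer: 807939/5771 ≈ 140.00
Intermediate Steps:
-35*R(-5) + 1/(19930 - 25701) = -35*(-4) + 1/(19930 - 25701) = 140 + 1/(-5771) = 140 - 1/5771 = 807939/5771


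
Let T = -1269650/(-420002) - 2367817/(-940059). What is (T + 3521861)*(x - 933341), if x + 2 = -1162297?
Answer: -1457021795833947109511240/197413330059 ≈ -7.3806e+12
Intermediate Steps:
x = -1162299 (x = -2 - 1162297 = -1162299)
T = 1094016892492/197413330059 (T = -1269650*(-1/420002) - 2367817*(-1/940059) = 634825/210001 + 2367817/940059 = 1094016892492/197413330059 ≈ 5.5418)
(T + 3521861)*(x - 933341) = (1094016892492/197413330059 + 3521861)*(-1162299 - 933341) = (695263402031812291/197413330059)*(-2095640) = -1457021795833947109511240/197413330059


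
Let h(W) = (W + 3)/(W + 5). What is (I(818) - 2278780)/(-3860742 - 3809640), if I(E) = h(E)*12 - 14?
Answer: 312572935/1052120731 ≈ 0.29709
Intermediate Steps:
h(W) = (3 + W)/(5 + W)
I(E) = -14 + 12*(3 + E)/(5 + E) (I(E) = ((3 + E)/(5 + E))*12 - 14 = 12*(3 + E)/(5 + E) - 14 = -14 + 12*(3 + E)/(5 + E))
(I(818) - 2278780)/(-3860742 - 3809640) = (2*(-17 - 1*818)/(5 + 818) - 2278780)/(-3860742 - 3809640) = (2*(-17 - 818)/823 - 2278780)/(-7670382) = (2*(1/823)*(-835) - 2278780)*(-1/7670382) = (-1670/823 - 2278780)*(-1/7670382) = -1875437610/823*(-1/7670382) = 312572935/1052120731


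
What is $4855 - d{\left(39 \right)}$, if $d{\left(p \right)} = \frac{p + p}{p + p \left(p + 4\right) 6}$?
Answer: $\frac{1257443}{259} \approx 4855.0$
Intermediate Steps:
$d{\left(p \right)} = \frac{2 p}{p + 6 p \left(4 + p\right)}$ ($d{\left(p \right)} = \frac{2 p}{p + p \left(4 + p\right) 6} = \frac{2 p}{p + 6 p \left(4 + p\right)}$)
$4855 - d{\left(39 \right)} = 4855 - \frac{2}{25 + 6 \cdot 39} = 4855 - \frac{2}{25 + 234} = 4855 - \frac{2}{259} = \frac{1257443}{259}$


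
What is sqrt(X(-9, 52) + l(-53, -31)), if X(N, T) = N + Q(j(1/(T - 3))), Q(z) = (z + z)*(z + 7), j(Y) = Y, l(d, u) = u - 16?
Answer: 2*I*sqrt(33442)/49 ≈ 7.4641*I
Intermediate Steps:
l(d, u) = -16 + u
Q(z) = 2*z*(7 + z) (Q(z) = (2*z)*(7 + z) = 2*z*(7 + z))
X(N, T) = N + 2*(7 + 1/(-3 + T))/(-3 + T) (X(N, T) = N + 2*(7 + 1/(T - 3))/(T - 3) = N + 2*(7 + 1/(-3 + T))/(-3 + T))
sqrt(X(-9, 52) + l(-53, -31)) = sqrt((-40 + 14*52 - 9*(-3 + 52)**2)/(-3 + 52)**2 + (-16 - 31)) = sqrt((-40 + 728 - 9*49**2)/49**2 - 47) = sqrt((-40 + 728 - 9*2401)/2401 - 47) = sqrt((-40 + 728 - 21609)/2401 - 47) = sqrt((1/2401)*(-20921) - 47) = sqrt(-20921/2401 - 47) = sqrt(-133768/2401) = 2*I*sqrt(33442)/49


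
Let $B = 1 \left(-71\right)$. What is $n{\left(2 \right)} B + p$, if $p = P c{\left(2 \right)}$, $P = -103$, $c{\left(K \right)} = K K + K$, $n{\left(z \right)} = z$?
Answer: $-760$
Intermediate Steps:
$c{\left(K \right)} = K + K^{2}$ ($c{\left(K \right)} = K^{2} + K = K + K^{2}$)
$B = -71$
$p = -618$ ($p = - 103 \cdot 2 \left(1 + 2\right) = - 103 \cdot 2 \cdot 3 = \left(-103\right) 6 = -618$)
$n{\left(2 \right)} B + p = 2 \left(-71\right) - 618 = -142 - 618 = -760$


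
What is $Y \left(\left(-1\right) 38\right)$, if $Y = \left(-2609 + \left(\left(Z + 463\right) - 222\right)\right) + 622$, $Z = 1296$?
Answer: $17100$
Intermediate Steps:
$Y = -450$ ($Y = \left(-2609 + \left(\left(1296 + 463\right) - 222\right)\right) + 622 = \left(-2609 + \left(1759 - 222\right)\right) + 622 = \left(-2609 + 1537\right) + 622 = -1072 + 622 = -450$)
$Y \left(\left(-1\right) 38\right) = - 450 \left(\left(-1\right) 38\right) = \left(-450\right) \left(-38\right) = 17100$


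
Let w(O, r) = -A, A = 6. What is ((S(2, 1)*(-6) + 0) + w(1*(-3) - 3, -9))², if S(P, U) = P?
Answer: 324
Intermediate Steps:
w(O, r) = -6 (w(O, r) = -1*6 = -6)
((S(2, 1)*(-6) + 0) + w(1*(-3) - 3, -9))² = ((2*(-6) + 0) - 6)² = ((-12 + 0) - 6)² = (-12 - 6)² = (-18)² = 324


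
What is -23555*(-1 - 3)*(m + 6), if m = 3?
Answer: 847980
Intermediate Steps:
-23555*(-1 - 3)*(m + 6) = -23555*(-1 - 3)*(3 + 6) = -(-94220)*9 = -23555*(-36) = 847980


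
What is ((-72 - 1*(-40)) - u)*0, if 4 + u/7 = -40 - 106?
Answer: 0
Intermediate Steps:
u = -1050 (u = -28 + 7*(-40 - 106) = -28 + 7*(-146) = -28 - 1022 = -1050)
((-72 - 1*(-40)) - u)*0 = ((-72 - 1*(-40)) - 1*(-1050))*0 = ((-72 + 40) + 1050)*0 = (-32 + 1050)*0 = 1018*0 = 0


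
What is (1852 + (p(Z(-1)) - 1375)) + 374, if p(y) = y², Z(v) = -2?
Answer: 855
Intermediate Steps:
(1852 + (p(Z(-1)) - 1375)) + 374 = (1852 + ((-2)² - 1375)) + 374 = (1852 + (4 - 1375)) + 374 = (1852 - 1371) + 374 = 481 + 374 = 855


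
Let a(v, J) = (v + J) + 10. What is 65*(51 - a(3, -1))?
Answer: 2535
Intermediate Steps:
a(v, J) = 10 + J + v (a(v, J) = (J + v) + 10 = 10 + J + v)
65*(51 - a(3, -1)) = 65*(51 - (10 - 1 + 3)) = 65*(51 - 1*12) = 65*(51 - 12) = 65*39 = 2535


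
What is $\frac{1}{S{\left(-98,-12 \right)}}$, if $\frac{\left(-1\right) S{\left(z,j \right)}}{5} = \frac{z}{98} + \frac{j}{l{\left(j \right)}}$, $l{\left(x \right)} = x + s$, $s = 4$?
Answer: $- \frac{2}{5} \approx -0.4$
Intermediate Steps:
$l{\left(x \right)} = 4 + x$ ($l{\left(x \right)} = x + 4 = 4 + x$)
$S{\left(z,j \right)} = - \frac{5 z}{98} - \frac{5 j}{4 + j}$ ($S{\left(z,j \right)} = - 5 \left(\frac{z}{98} + \frac{j}{4 + j}\right) = - \frac{5 z}{98} - \frac{5 j}{4 + j}$)
$\frac{1}{S{\left(-98,-12 \right)}} = \frac{1}{\frac{5}{98} \frac{1}{4 - 12} \left(\left(-98\right) \left(-12\right) - - 98 \left(4 - 12\right)\right)} = \frac{1}{\frac{5}{98} \frac{1}{-8} \left(1176 - \left(-98\right) \left(-8\right)\right)} = \frac{1}{\frac{5}{98} \left(- \frac{1}{8}\right) \left(1176 - 784\right)} = \frac{1}{\frac{5}{98} \left(- \frac{1}{8}\right) 392} = \frac{1}{- \frac{5}{2}} = - \frac{2}{5}$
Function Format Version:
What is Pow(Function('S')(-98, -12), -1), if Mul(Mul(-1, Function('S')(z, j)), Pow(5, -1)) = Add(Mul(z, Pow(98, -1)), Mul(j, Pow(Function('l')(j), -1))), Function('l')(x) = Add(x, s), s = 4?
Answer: Rational(-2, 5) ≈ -0.40000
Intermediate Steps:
Function('l')(x) = Add(4, x) (Function('l')(x) = Add(x, 4) = Add(4, x))
Function('S')(z, j) = Add(Mul(Rational(-5, 98), z), Mul(-5, j, Pow(Add(4, j), -1))) (Function('S')(z, j) = Mul(-5, Add(Mul(z, Pow(98, -1)), Mul(j, Pow(Add(4, j), -1)))) = Mul(-5, Add(Mul(z, Rational(1, 98)), Mul(j, Pow(Add(4, j), -1)))) = Mul(-5, Add(Mul(Rational(1, 98), z), Mul(j, Pow(Add(4, j), -1)))) = Add(Mul(Rational(-5, 98), z), Mul(-5, j, Pow(Add(4, j), -1))))
Pow(Function('S')(-98, -12), -1) = Pow(Mul(Rational(5, 98), Pow(Add(4, -12), -1), Add(Mul(-98, -12), Mul(-1, -98, Add(4, -12)))), -1) = Pow(Mul(Rational(5, 98), Pow(-8, -1), Add(1176, Mul(-1, -98, -8))), -1) = Pow(Mul(Rational(5, 98), Rational(-1, 8), Add(1176, -784)), -1) = Pow(Mul(Rational(5, 98), Rational(-1, 8), 392), -1) = Pow(Rational(-5, 2), -1) = Rational(-2, 5)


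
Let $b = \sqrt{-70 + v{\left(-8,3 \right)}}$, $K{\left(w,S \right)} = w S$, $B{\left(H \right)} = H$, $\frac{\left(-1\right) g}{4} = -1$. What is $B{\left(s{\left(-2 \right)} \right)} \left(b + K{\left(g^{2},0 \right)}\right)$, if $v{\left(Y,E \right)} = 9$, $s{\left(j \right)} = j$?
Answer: $- 2 i \sqrt{61} \approx - 15.62 i$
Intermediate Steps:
$g = 4$ ($g = \left(-4\right) \left(-1\right) = 4$)
$K{\left(w,S \right)} = S w$
$b = i \sqrt{61}$ ($b = \sqrt{-70 + 9} = \sqrt{-61} = i \sqrt{61} \approx 7.8102 i$)
$B{\left(s{\left(-2 \right)} \right)} \left(b + K{\left(g^{2},0 \right)}\right) = - 2 \left(i \sqrt{61} + 0 \cdot 4^{2}\right) = - 2 \left(i \sqrt{61} + 0 \cdot 16\right) = - 2 \left(i \sqrt{61} + 0\right) = - 2 i \sqrt{61}$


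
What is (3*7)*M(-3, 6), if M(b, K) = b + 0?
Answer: -63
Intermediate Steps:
M(b, K) = b
(3*7)*M(-3, 6) = (3*7)*(-3) = 21*(-3) = -63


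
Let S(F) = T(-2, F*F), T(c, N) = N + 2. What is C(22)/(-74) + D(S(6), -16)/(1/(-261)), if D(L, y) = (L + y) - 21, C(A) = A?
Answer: -9668/37 ≈ -261.30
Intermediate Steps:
T(c, N) = 2 + N
S(F) = 2 + F² (S(F) = 2 + F*F = 2 + F²)
D(L, y) = -21 + L + y
C(22)/(-74) + D(S(6), -16)/(1/(-261)) = 22/(-74) + (-21 + (2 + 6²) - 16)/(1/(-261)) = 22*(-1/74) + (-21 + (2 + 36) - 16)/(-1/261) = -11/37 + (-21 + 38 - 16)*(-261) = -11/37 + 1*(-261) = -11/37 - 261 = -9668/37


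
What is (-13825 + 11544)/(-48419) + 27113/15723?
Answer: 1348648510/761291937 ≈ 1.7715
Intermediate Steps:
(-13825 + 11544)/(-48419) + 27113/15723 = -2281*(-1/48419) + 27113*(1/15723) = 2281/48419 + 27113/15723 = 1348648510/761291937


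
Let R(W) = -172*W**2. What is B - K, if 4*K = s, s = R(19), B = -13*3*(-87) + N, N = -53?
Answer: 18863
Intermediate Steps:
B = 3340 (B = -13*3*(-87) - 53 = -39*(-87) - 53 = 3393 - 53 = 3340)
s = -62092 (s = -172*19**2 = -172*361 = -62092)
K = -15523 (K = (1/4)*(-62092) = -15523)
B - K = 3340 - 1*(-15523) = 3340 + 15523 = 18863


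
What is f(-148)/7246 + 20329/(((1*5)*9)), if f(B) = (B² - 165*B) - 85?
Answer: 149384689/326070 ≈ 458.14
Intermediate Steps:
f(B) = -85 + B² - 165*B
f(-148)/7246 + 20329/(((1*5)*9)) = (-85 + (-148)² - 165*(-148))/7246 + 20329/(((1*5)*9)) = (-85 + 21904 + 24420)*(1/7246) + 20329/((5*9)) = 46239*(1/7246) + 20329/45 = 46239/7246 + 20329*(1/45) = 46239/7246 + 20329/45 = 149384689/326070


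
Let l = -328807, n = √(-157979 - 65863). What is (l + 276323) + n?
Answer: -52484 + I*√223842 ≈ -52484.0 + 473.12*I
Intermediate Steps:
n = I*√223842 (n = √(-223842) = I*√223842 ≈ 473.12*I)
(l + 276323) + n = (-328807 + 276323) + I*√223842 = -52484 + I*√223842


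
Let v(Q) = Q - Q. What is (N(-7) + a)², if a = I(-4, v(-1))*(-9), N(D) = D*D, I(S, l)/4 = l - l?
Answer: 2401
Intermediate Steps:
v(Q) = 0
I(S, l) = 0 (I(S, l) = 4*(l - l) = 4*0 = 0)
N(D) = D²
a = 0 (a = 0*(-9) = 0)
(N(-7) + a)² = ((-7)² + 0)² = (49 + 0)² = 49² = 2401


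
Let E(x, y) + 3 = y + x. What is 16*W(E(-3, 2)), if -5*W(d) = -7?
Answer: 112/5 ≈ 22.400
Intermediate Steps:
E(x, y) = -3 + x + y (E(x, y) = -3 + (y + x) = -3 + (x + y) = -3 + x + y)
W(d) = 7/5 (W(d) = -⅕*(-7) = 7/5)
16*W(E(-3, 2)) = 16*(7/5) = 112/5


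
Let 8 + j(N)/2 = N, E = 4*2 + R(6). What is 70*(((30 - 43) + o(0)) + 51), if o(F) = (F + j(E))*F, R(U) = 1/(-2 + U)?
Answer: 2660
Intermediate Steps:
E = 33/4 (E = 4*2 + 1/(-2 + 6) = 8 + 1/4 = 8 + ¼ = 33/4 ≈ 8.2500)
j(N) = -16 + 2*N
o(F) = F*(½ + F) (o(F) = (F + (-16 + 2*(33/4)))*F = (F + (-16 + 33/2))*F = (F + ½)*F = (½ + F)*F = F*(½ + F))
70*(((30 - 43) + o(0)) + 51) = 70*(((30 - 43) + 0*(½ + 0)) + 51) = 70*((-13 + 0*(½)) + 51) = 70*((-13 + 0) + 51) = 70*(-13 + 51) = 70*38 = 2660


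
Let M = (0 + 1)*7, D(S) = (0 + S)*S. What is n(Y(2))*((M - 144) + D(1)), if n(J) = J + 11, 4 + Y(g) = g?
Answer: -1224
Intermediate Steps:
Y(g) = -4 + g
D(S) = S**2 (D(S) = S*S = S**2)
M = 7 (M = 1*7 = 7)
n(J) = 11 + J
n(Y(2))*((M - 144) + D(1)) = (11 + (-4 + 2))*((7 - 144) + 1**2) = (11 - 2)*(-137 + 1) = 9*(-136) = -1224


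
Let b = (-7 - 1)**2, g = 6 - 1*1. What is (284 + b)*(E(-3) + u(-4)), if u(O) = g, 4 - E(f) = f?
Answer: 4176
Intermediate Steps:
g = 5 (g = 6 - 1 = 5)
E(f) = 4 - f
u(O) = 5
b = 64 (b = (-8)**2 = 64)
(284 + b)*(E(-3) + u(-4)) = (284 + 64)*((4 - 1*(-3)) + 5) = 348*((4 + 3) + 5) = 348*(7 + 5) = 348*12 = 4176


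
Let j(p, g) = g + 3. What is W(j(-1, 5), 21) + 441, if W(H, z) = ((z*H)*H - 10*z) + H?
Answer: 1583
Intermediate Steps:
j(p, g) = 3 + g
W(H, z) = H - 10*z + z*H² (W(H, z) = ((H*z)*H - 10*z) + H = (z*H² - 10*z) + H = (-10*z + z*H²) + H = H - 10*z + z*H²)
W(j(-1, 5), 21) + 441 = ((3 + 5) - 10*21 + 21*(3 + 5)²) + 441 = (8 - 210 + 21*8²) + 441 = (8 - 210 + 21*64) + 441 = (8 - 210 + 1344) + 441 = 1142 + 441 = 1583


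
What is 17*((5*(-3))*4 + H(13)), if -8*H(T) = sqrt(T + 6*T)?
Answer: -1020 - 17*sqrt(91)/8 ≈ -1040.3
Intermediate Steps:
H(T) = -sqrt(7)*sqrt(T)/8 (H(T) = -sqrt(T + 6*T)/8 = -sqrt(7)*sqrt(T)/8)
17*((5*(-3))*4 + H(13)) = 17*((5*(-3))*4 - sqrt(7)*sqrt(13)/8) = 17*(-15*4 - sqrt(91)/8) = 17*(-60 - sqrt(91)/8) = -1020 - 17*sqrt(91)/8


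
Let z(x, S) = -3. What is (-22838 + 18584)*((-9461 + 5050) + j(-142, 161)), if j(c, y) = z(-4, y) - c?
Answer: 18173088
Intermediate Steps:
j(c, y) = -3 - c
(-22838 + 18584)*((-9461 + 5050) + j(-142, 161)) = (-22838 + 18584)*((-9461 + 5050) + (-3 - 1*(-142))) = -4254*(-4411 + (-3 + 142)) = -4254*(-4411 + 139) = -4254*(-4272) = 18173088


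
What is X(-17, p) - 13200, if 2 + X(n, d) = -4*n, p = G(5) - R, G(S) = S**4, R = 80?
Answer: -13134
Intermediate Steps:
p = 545 (p = 5**4 - 1*80 = 625 - 80 = 545)
X(n, d) = -2 - 4*n
X(-17, p) - 13200 = (-2 - 4*(-17)) - 13200 = (-2 + 68) - 13200 = 66 - 13200 = -13134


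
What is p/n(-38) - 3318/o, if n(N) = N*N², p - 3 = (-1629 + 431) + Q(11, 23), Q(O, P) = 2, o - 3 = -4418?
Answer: 187332391/242259880 ≈ 0.77327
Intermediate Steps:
o = -4415 (o = 3 - 4418 = -4415)
p = -1193 (p = 3 + ((-1629 + 431) + 2) = 3 + (-1198 + 2) = 3 - 1196 = -1193)
n(N) = N³
p/n(-38) - 3318/o = -1193/((-38)³) - 3318/(-4415) = -1193/(-54872) - 3318*(-1/4415) = -1193*(-1/54872) + 3318/4415 = 1193/54872 + 3318/4415 = 187332391/242259880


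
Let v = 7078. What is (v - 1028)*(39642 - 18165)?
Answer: 129935850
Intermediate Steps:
(v - 1028)*(39642 - 18165) = (7078 - 1028)*(39642 - 18165) = 6050*21477 = 129935850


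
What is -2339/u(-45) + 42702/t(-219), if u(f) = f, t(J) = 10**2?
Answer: 215549/450 ≈ 479.00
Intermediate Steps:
t(J) = 100
-2339/u(-45) + 42702/t(-219) = -2339/(-45) + 42702/100 = -2339*(-1/45) + 42702*(1/100) = 2339/45 + 21351/50 = 215549/450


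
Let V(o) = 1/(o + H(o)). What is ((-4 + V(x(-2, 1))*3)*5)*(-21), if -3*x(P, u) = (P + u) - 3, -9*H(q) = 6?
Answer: -105/2 ≈ -52.500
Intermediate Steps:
H(q) = -⅔ (H(q) = -⅑*6 = -⅔)
x(P, u) = 1 - P/3 - u/3 (x(P, u) = -((P + u) - 3)/3 = -(-3 + P + u)/3 = 1 - P/3 - u/3)
V(o) = 1/(-⅔ + o) (V(o) = 1/(o - ⅔) = 1/(-⅔ + o))
((-4 + V(x(-2, 1))*3)*5)*(-21) = ((-4 + (3/(-2 + 3*(1 - ⅓*(-2) - ⅓*1)))*3)*5)*(-21) = ((-4 + (3/(-2 + 3*(1 + ⅔ - ⅓)))*3)*5)*(-21) = ((-4 + (3/(-2 + 3*(4/3)))*3)*5)*(-21) = ((-4 + (3/(-2 + 4))*3)*5)*(-21) = ((-4 + (3/2)*3)*5)*(-21) = ((-4 + 9/2)*5)*(-21) = ((½)*5)*(-21) = (5/2)*(-21) = -105/2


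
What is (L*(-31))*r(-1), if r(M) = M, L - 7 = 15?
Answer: 682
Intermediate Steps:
L = 22 (L = 7 + 15 = 22)
(L*(-31))*r(-1) = (22*(-31))*(-1) = -682*(-1) = 682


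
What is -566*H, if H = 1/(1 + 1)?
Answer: -283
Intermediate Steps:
H = ½ (H = 1/2 = ½ ≈ 0.50000)
-566*H = -566*½ = -283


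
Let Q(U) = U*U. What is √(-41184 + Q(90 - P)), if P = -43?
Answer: I*√23495 ≈ 153.28*I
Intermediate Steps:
Q(U) = U²
√(-41184 + Q(90 - P)) = √(-41184 + (90 - 1*(-43))²) = √(-41184 + (90 + 43)²) = √(-41184 + 133²) = √(-41184 + 17689) = √(-23495) = I*√23495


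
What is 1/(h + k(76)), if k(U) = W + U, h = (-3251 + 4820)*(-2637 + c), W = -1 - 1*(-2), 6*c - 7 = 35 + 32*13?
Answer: -1/4017609 ≈ -2.4890e-7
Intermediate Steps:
c = 229/3 (c = 7/6 + (35 + 32*13)/6 = 7/6 + (35 + 416)/6 = 7/6 + (⅙)*451 = 7/6 + 451/6 = 229/3 ≈ 76.333)
W = 1 (W = -1 + 2 = 1)
h = -4017686 (h = (-3251 + 4820)*(-2637 + 229/3) = 1569*(-7682/3) = -4017686)
k(U) = 1 + U
1/(h + k(76)) = 1/(-4017686 + (1 + 76)) = 1/(-4017686 + 77) = 1/(-4017609) = -1/4017609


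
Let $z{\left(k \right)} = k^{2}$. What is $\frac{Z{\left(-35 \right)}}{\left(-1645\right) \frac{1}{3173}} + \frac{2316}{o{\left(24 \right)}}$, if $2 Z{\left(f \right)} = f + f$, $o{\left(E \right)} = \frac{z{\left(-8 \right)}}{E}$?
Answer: $\frac{87985}{94} \approx 936.01$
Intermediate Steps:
$o{\left(E \right)} = \frac{64}{E}$ ($o{\left(E \right)} = \frac{\left(-8\right)^{2}}{E} = \frac{64}{E}$)
$Z{\left(f \right)} = f$ ($Z{\left(f \right)} = \frac{f + f}{2} = \frac{2 f}{2} = f$)
$\frac{Z{\left(-35 \right)}}{\left(-1645\right) \frac{1}{3173}} + \frac{2316}{o{\left(24 \right)}} = - \frac{35}{\left(-1645\right) \frac{1}{3173}} + \frac{2316}{64 \cdot \frac{1}{24}} = - \frac{35}{- \frac{1645}{3173}} + \frac{2316}{\frac{8}{3}} = \left(-35\right) \left(- \frac{3173}{1645}\right) + 2316 \cdot \frac{3}{8} = \frac{3173}{47} + \frac{1737}{2} = \frac{87985}{94}$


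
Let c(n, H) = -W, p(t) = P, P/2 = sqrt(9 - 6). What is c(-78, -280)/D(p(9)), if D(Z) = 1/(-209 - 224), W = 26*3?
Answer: 33774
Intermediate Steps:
W = 78
P = 2*sqrt(3) (P = 2*sqrt(9 - 6) = 2*sqrt(3) ≈ 3.4641)
p(t) = 2*sqrt(3)
D(Z) = -1/433 (D(Z) = 1/(-433) = -1/433)
c(n, H) = -78 (c(n, H) = -1*78 = -78)
c(-78, -280)/D(p(9)) = -78/(-1/433) = -78*(-433) = 33774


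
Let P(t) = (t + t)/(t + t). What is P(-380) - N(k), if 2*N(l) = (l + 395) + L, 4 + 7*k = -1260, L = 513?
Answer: -2539/7 ≈ -362.71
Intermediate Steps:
k = -1264/7 (k = -4/7 + (⅐)*(-1260) = -4/7 - 180 = -1264/7 ≈ -180.57)
N(l) = 454 + l/2 (N(l) = ((l + 395) + 513)/2 = ((395 + l) + 513)/2 = (908 + l)/2 = 454 + l/2)
P(t) = 1 (P(t) = (2*t)/((2*t)) = (2*t)*(1/(2*t)) = 1)
P(-380) - N(k) = 1 - (454 + (½)*(-1264/7)) = 1 - (454 - 632/7) = 1 - 1*2546/7 = 1 - 2546/7 = -2539/7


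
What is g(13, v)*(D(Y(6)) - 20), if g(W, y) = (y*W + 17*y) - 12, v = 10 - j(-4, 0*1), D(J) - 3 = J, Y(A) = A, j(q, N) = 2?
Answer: -2508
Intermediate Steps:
D(J) = 3 + J
v = 8 (v = 10 - 1*2 = 10 - 2 = 8)
g(W, y) = -12 + 17*y + W*y (g(W, y) = (W*y + 17*y) - 12 = (17*y + W*y) - 12 = -12 + 17*y + W*y)
g(13, v)*(D(Y(6)) - 20) = (-12 + 17*8 + 13*8)*((3 + 6) - 20) = (-12 + 136 + 104)*(9 - 20) = 228*(-11) = -2508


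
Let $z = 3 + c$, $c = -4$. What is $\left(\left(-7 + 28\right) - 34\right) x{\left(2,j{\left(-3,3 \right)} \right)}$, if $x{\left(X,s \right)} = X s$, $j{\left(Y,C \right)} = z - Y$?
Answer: $-52$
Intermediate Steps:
$z = -1$ ($z = 3 - 4 = -1$)
$j{\left(Y,C \right)} = -1 - Y$
$\left(\left(-7 + 28\right) - 34\right) x{\left(2,j{\left(-3,3 \right)} \right)} = \left(\left(-7 + 28\right) - 34\right) 2 \left(-1 - -3\right) = \left(21 - 34\right) 2 \left(-1 + 3\right) = - 13 \cdot 2 \cdot 2 = \left(-13\right) 4 = -52$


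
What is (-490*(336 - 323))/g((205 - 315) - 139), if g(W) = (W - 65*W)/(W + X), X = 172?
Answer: 245245/7968 ≈ 30.779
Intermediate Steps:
g(W) = -64*W/(172 + W) (g(W) = (W - 65*W)/(W + 172) = (-64*W)/(172 + W) = -64*W/(172 + W))
(-490*(336 - 323))/g((205 - 315) - 139) = (-490*(336 - 323))/((-64*((205 - 315) - 139)/(172 + ((205 - 315) - 139)))) = (-490*13)/((-64*(-110 - 139)/(172 + (-110 - 139)))) = -6370/((-64*(-249)/(172 - 249))) = -6370/((-64*(-249)/(-77))) = -6370/((-64*(-249)*(-1/77))) = -6370/(-15936/77) = -6370*(-77/15936) = 245245/7968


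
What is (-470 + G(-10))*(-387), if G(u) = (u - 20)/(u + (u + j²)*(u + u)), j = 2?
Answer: 2001951/11 ≈ 1.8200e+5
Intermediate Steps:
G(u) = (-20 + u)/(u + 2*u*(4 + u)) (G(u) = (u - 20)/(u + (u + 2²)*(u + u)) = (-20 + u)/(u + (u + 4)*(2*u)) = (-20 + u)/(u + (4 + u)*(2*u)) = (-20 + u)/(u + 2*u*(4 + u)))
(-470 + G(-10))*(-387) = (-470 + (-20 - 10)/((-10)*(9 + 2*(-10))))*(-387) = (-470 - ⅒*(-30)/(9 - 20))*(-387) = (-470 - ⅒*(-30)/(-11))*(-387) = (-470 - ⅒*(-1/11)*(-30))*(-387) = (-470 - 3/11)*(-387) = -5173/11*(-387) = 2001951/11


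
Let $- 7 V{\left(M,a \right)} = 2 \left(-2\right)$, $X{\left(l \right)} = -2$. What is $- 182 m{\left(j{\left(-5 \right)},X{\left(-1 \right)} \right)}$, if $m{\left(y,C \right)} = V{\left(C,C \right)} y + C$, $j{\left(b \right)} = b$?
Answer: $884$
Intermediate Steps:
$V{\left(M,a \right)} = \frac{4}{7}$ ($V{\left(M,a \right)} = - \frac{2 \left(-2\right)}{7} = \left(- \frac{1}{7}\right) \left(-4\right) = \frac{4}{7}$)
$m{\left(y,C \right)} = C + \frac{4 y}{7}$ ($m{\left(y,C \right)} = \frac{4 y}{7} + C = C + \frac{4 y}{7}$)
$- 182 m{\left(j{\left(-5 \right)},X{\left(-1 \right)} \right)} = - 182 \left(-2 + \frac{4}{7} \left(-5\right)\right) = - 182 \left(-2 - \frac{20}{7}\right) = \left(-182\right) \left(- \frac{34}{7}\right) = 884$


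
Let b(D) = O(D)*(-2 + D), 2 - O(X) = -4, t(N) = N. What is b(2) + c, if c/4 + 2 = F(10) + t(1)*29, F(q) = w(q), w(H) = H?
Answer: 148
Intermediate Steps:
O(X) = 6 (O(X) = 2 - 1*(-4) = 2 + 4 = 6)
F(q) = q
b(D) = -12 + 6*D (b(D) = 6*(-2 + D) = -12 + 6*D)
c = 148 (c = -8 + 4*(10 + 1*29) = -8 + 4*(10 + 29) = -8 + 4*39 = -8 + 156 = 148)
b(2) + c = (-12 + 6*2) + 148 = (-12 + 12) + 148 = 0 + 148 = 148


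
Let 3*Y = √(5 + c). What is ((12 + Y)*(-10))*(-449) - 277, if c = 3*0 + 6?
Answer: 53603 + 4490*√11/3 ≈ 58567.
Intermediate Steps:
c = 6 (c = 0 + 6 = 6)
Y = √11/3 (Y = √(5 + 6)/3 = √11/3 ≈ 1.1055)
((12 + Y)*(-10))*(-449) - 277 = ((12 + √11/3)*(-10))*(-449) - 277 = (-120 - 10*√11/3)*(-449) - 277 = (53880 + 4490*√11/3) - 277 = 53603 + 4490*√11/3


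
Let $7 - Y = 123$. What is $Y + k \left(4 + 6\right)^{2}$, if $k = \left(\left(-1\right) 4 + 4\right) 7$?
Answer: $-116$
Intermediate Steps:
$Y = -116$ ($Y = 7 - 123 = -116$)
$k = 0$ ($k = \left(-4 + 4\right) 7 = 0 \cdot 7 = 0$)
$Y + k \left(4 + 6\right)^{2} = -116 + 0 \left(4 + 6\right)^{2} = -116 + 0 \cdot 10^{2} = -116 + 0 \cdot 100 = -116 + 0 = -116$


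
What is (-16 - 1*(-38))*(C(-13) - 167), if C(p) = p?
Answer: -3960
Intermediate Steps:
(-16 - 1*(-38))*(C(-13) - 167) = (-16 - 1*(-38))*(-13 - 167) = (-16 + 38)*(-180) = 22*(-180) = -3960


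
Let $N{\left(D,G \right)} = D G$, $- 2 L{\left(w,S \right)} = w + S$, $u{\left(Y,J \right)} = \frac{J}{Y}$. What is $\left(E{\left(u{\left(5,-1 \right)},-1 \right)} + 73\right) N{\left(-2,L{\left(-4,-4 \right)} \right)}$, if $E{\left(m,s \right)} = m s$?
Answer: $- \frac{2928}{5} \approx -585.6$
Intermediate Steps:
$L{\left(w,S \right)} = - \frac{S}{2} - \frac{w}{2}$ ($L{\left(w,S \right)} = - \frac{w + S}{2} = - \frac{S + w}{2} = - \frac{S}{2} - \frac{w}{2}$)
$\left(E{\left(u{\left(5,-1 \right)},-1 \right)} + 73\right) N{\left(-2,L{\left(-4,-4 \right)} \right)} = \left(- \frac{1}{5} \left(-1\right) + 73\right) \left(- 2 \left(\left(- \frac{1}{2}\right) \left(-4\right) - -2\right)\right) = \left(\left(-1\right) \frac{1}{5} \left(-1\right) + 73\right) \left(- 2 \left(2 + 2\right)\right) = \left(\left(- \frac{1}{5}\right) \left(-1\right) + 73\right) \left(\left(-2\right) 4\right) = \left(\frac{1}{5} + 73\right) \left(-8\right) = \frac{366}{5} \left(-8\right) = - \frac{2928}{5}$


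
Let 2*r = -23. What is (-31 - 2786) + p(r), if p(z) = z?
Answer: -5657/2 ≈ -2828.5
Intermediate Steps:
r = -23/2 (r = (½)*(-23) = -23/2 ≈ -11.500)
(-31 - 2786) + p(r) = (-31 - 2786) - 23/2 = -2817 - 23/2 = -5657/2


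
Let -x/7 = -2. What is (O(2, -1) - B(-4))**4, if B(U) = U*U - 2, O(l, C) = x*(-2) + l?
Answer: 2560000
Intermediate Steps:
x = 14 (x = -7*(-2) = 14)
O(l, C) = -28 + l (O(l, C) = 14*(-2) + l = -28 + l)
B(U) = -2 + U**2 (B(U) = U**2 - 2 = -2 + U**2)
(O(2, -1) - B(-4))**4 = ((-28 + 2) - (-2 + (-4)**2))**4 = (-26 - (-2 + 16))**4 = (-26 - 1*14)**4 = (-26 - 14)**4 = (-40)**4 = 2560000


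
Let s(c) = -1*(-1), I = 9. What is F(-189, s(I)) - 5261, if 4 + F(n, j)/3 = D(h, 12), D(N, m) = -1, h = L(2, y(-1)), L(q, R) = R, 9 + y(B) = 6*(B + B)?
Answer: -5276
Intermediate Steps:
y(B) = -9 + 12*B (y(B) = -9 + 6*(B + B) = -9 + 6*(2*B) = -9 + 12*B)
h = -21 (h = -9 + 12*(-1) = -9 - 12 = -21)
s(c) = 1
F(n, j) = -15 (F(n, j) = -12 + 3*(-1) = -12 - 3 = -15)
F(-189, s(I)) - 5261 = -15 - 5261 = -5276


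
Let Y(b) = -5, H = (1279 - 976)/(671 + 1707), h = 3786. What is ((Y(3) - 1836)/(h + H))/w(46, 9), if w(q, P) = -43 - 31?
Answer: 2188949/333126207 ≈ 0.0065709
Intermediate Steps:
w(q, P) = -74
H = 303/2378 ≈ 0.12742
((Y(3) - 1836)/(h + H))/w(46, 9) = ((-5 - 1836)/(3786 + 303/2378))/(-74) = -1841/9003411/2378*(-1/74) = -1841*2378/9003411*(-1/74) = -4377898/9003411*(-1/74) = 2188949/333126207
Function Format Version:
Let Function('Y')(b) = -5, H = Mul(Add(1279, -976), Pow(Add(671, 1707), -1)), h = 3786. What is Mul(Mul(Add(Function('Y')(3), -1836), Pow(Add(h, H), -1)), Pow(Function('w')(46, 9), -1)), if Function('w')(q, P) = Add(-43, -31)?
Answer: Rational(2188949, 333126207) ≈ 0.0065709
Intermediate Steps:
Function('w')(q, P) = -74
H = Rational(303, 2378) (H = Mul(303, Pow(2378, -1)) = Mul(303, Rational(1, 2378)) = Rational(303, 2378) ≈ 0.12742)
Mul(Mul(Add(Function('Y')(3), -1836), Pow(Add(h, H), -1)), Pow(Function('w')(46, 9), -1)) = Mul(Mul(Add(-5, -1836), Pow(Add(3786, Rational(303, 2378)), -1)), Pow(-74, -1)) = Mul(Mul(-1841, Pow(Rational(9003411, 2378), -1)), Rational(-1, 74)) = Mul(Mul(-1841, Rational(2378, 9003411)), Rational(-1, 74)) = Mul(Rational(-4377898, 9003411), Rational(-1, 74)) = Rational(2188949, 333126207)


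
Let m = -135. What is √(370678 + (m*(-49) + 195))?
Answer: 4*√23593 ≈ 614.40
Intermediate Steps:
√(370678 + (m*(-49) + 195)) = √(370678 + (-135*(-49) + 195)) = √(370678 + (6615 + 195)) = √(370678 + 6810) = √377488 = 4*√23593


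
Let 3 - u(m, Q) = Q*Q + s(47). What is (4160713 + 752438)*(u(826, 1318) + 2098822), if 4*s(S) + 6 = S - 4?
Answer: 7108184732817/4 ≈ 1.7770e+12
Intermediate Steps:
s(S) = -5/2 + S/4 (s(S) = -3/2 + (S - 4)/4 = -3/2 + (-4 + S)/4 = -3/2 + (-1 + S/4) = -5/2 + S/4)
u(m, Q) = -25/4 - Q² (u(m, Q) = 3 - (Q*Q + (-5/2 + (¼)*47)) = 3 - (Q² + (-5/2 + 47/4)) = 3 - (Q² + 37/4) = 3 - (37/4 + Q²) = 3 + (-37/4 - Q²) = -25/4 - Q²)
(4160713 + 752438)*(u(826, 1318) + 2098822) = (4160713 + 752438)*((-25/4 - 1*1318²) + 2098822) = 4913151*((-25/4 - 1*1737124) + 2098822) = 4913151*((-25/4 - 1737124) + 2098822) = 4913151*(-6948521/4 + 2098822) = 4913151*(1446767/4) = 7108184732817/4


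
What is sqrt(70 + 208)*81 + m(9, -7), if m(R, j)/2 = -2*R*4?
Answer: -144 + 81*sqrt(278) ≈ 1206.5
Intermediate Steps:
m(R, j) = -16*R (m(R, j) = 2*(-2*R*4) = 2*(-8*R) = -16*R)
sqrt(70 + 208)*81 + m(9, -7) = sqrt(70 + 208)*81 - 16*9 = sqrt(278)*81 - 144 = 81*sqrt(278) - 144 = -144 + 81*sqrt(278)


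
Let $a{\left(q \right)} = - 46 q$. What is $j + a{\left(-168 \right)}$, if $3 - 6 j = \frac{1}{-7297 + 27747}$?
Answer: $\frac{948286949}{122700} \approx 7728.5$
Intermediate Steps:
$j = \frac{61349}{122700}$ ($j = \frac{1}{2} - \frac{1}{6 \left(-7297 + 27747\right)} = \frac{1}{2} - \frac{1}{6 \cdot 20450} = \frac{1}{2} - \frac{1}{122700} = \frac{61349}{122700} \approx 0.49999$)
$j + a{\left(-168 \right)} = \frac{61349}{122700} - -7728 = \frac{61349}{122700} + 7728 = \frac{948286949}{122700}$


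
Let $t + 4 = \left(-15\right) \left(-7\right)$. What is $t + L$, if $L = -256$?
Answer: $-155$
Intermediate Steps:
$t = 101$ ($t = -4 - -105 = -4 + 105 = 101$)
$t + L = 101 - 256 = -155$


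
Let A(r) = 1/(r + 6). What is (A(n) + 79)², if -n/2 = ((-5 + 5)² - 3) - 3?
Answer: 2024929/324 ≈ 6249.8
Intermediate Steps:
n = 12 (n = -2*(((-5 + 5)² - 3) - 3) = -2*((0² - 3) - 3) = -2*((0 - 3) - 3) = -2*(-3 - 3) = -2*(-6) = 12)
A(r) = 1/(6 + r)
(A(n) + 79)² = (1/(6 + 12) + 79)² = (1/18 + 79)² = (1423/18)² = 2024929/324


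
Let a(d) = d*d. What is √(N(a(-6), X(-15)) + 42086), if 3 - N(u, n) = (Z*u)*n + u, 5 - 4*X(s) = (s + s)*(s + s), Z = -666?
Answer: I*√5322577 ≈ 2307.1*I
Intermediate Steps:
X(s) = 5/4 - s² (X(s) = 5/4 - (s + s)*(s + s)/4 = 5/4 - 2*s*2*s/4 = 5/4 - s²)
a(d) = d²
N(u, n) = 3 - u + 666*n*u (N(u, n) = 3 - ((-666*u)*n + u) = 3 - (-666*n*u + u) = 3 - (u - 666*n*u) = 3 + (-u + 666*n*u) = 3 - u + 666*n*u)
√(N(a(-6), X(-15)) + 42086) = √((3 - 1*(-6)² + 666*(5/4 - 1*(-15)²)*(-6)²) + 42086) = √((3 - 1*36 + 666*(5/4 - 1*225)*36) + 42086) = √((3 - 36 + 666*(5/4 - 225)*36) + 42086) = √((3 - 36 + 666*(-895/4)*36) + 42086) = √((3 - 36 - 5364630) + 42086) = √(-5364663 + 42086) = √(-5322577) = I*√5322577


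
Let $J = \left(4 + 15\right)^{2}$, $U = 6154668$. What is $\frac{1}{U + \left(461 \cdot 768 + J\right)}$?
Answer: $\frac{1}{6509077} \approx 1.5363 \cdot 10^{-7}$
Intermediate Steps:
$J = 361$ ($J = 19^{2} = 361$)
$\frac{1}{U + \left(461 \cdot 768 + J\right)} = \frac{1}{6154668 + \left(461 \cdot 768 + 361\right)} = \frac{1}{6154668 + \left(354048 + 361\right)} = \frac{1}{6154668 + 354409} = \frac{1}{6509077}$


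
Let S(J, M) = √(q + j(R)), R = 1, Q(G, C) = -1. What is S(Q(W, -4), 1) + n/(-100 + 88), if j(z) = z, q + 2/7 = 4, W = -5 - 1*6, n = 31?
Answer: -31/12 + √231/7 ≈ -0.41209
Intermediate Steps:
W = -11 (W = -5 - 6 = -11)
q = 26/7 (q = -2/7 + 4 = 26/7 ≈ 3.7143)
S(J, M) = √231/7 (S(J, M) = √(26/7 + 1) = √(33/7) = √231/7)
S(Q(W, -4), 1) + n/(-100 + 88) = √231/7 + 31/(-100 + 88) = √231/7 + 31/(-12) = √231/7 - 1/12*31 = √231/7 - 31/12 = -31/12 + √231/7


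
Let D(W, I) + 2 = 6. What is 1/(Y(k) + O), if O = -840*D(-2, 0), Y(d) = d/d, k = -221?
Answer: -1/3359 ≈ -0.00029771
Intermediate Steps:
D(W, I) = 4 (D(W, I) = -2 + 6 = 4)
Y(d) = 1
O = -3360 (O = -840*4 = -3360)
1/(Y(k) + O) = 1/(1 - 3360) = 1/(-3359) = -1/3359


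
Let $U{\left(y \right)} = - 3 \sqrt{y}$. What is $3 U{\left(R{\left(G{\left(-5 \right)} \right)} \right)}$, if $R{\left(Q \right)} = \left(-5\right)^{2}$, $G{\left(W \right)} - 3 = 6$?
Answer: $-45$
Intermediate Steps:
$G{\left(W \right)} = 9$ ($G{\left(W \right)} = 3 + 6 = 9$)
$R{\left(Q \right)} = 25$
$3 U{\left(R{\left(G{\left(-5 \right)} \right)} \right)} = 3 \left(- 3 \sqrt{25}\right) = 3 \left(\left(-3\right) 5\right) = 3 \left(-15\right) = -45$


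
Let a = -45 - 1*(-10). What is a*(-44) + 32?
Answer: 1572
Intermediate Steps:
a = -35 (a = -45 + 10 = -35)
a*(-44) + 32 = -35*(-44) + 32 = 1540 + 32 = 1572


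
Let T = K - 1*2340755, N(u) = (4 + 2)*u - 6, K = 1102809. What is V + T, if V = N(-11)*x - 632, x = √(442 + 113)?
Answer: -1238578 - 72*√555 ≈ -1.2403e+6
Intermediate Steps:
x = √555 ≈ 23.558
N(u) = -6 + 6*u (N(u) = 6*u - 6 = -6 + 6*u)
V = -632 - 72*√555 (V = (-6 + 6*(-11))*√555 - 632 = (-6 - 66)*√555 - 632 = -72*√555 - 632 = -632 - 72*√555 ≈ -2328.2)
T = -1237946 (T = 1102809 - 1*2340755 = 1102809 - 2340755 = -1237946)
V + T = (-632 - 72*√555) - 1237946 = -1238578 - 72*√555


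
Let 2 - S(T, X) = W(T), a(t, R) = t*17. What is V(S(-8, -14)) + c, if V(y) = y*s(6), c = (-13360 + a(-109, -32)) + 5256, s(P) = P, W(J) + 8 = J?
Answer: -9849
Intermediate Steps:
W(J) = -8 + J
a(t, R) = 17*t
S(T, X) = 10 - T (S(T, X) = 2 - (-8 + T) = 2 + (8 - T) = 10 - T)
c = -9957 (c = (-13360 + 17*(-109)) + 5256 = (-13360 - 1853) + 5256 = -15213 + 5256 = -9957)
V(y) = 6*y (V(y) = y*6 = 6*y)
V(S(-8, -14)) + c = 6*(10 - 1*(-8)) - 9957 = 6*(10 + 8) - 9957 = 6*18 - 9957 = 108 - 9957 = -9849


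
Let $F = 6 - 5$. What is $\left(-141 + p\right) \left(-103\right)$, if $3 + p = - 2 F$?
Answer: $15038$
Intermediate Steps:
$F = 1$ ($F = 6 - 5 = 1$)
$p = -5$ ($p = -3 - 2 = -5$)
$\left(-141 + p\right) \left(-103\right) = \left(-141 - 5\right) \left(-103\right) = \left(-146\right) \left(-103\right) = 15038$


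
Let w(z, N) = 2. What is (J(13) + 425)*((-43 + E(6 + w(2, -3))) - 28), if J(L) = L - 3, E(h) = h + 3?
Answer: -26100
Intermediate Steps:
E(h) = 3 + h
J(L) = -3 + L
(J(13) + 425)*((-43 + E(6 + w(2, -3))) - 28) = ((-3 + 13) + 425)*((-43 + (3 + (6 + 2))) - 28) = (10 + 425)*((-43 + (3 + 8)) - 28) = 435*((-43 + 11) - 28) = 435*(-32 - 28) = 435*(-60) = -26100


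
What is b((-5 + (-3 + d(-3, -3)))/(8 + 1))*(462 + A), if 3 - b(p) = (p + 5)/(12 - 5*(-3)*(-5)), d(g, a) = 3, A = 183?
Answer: 374315/189 ≈ 1980.5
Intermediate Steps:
b(p) = 194/63 + p/63 (b(p) = 3 - (p + 5)/(12 - 5*(-3)*(-5)) = 3 - (5 + p)/(12 + 15*(-5)) = 3 - (5 + p)/(12 - 75) = 3 - (5 + p)/(-63) = 3 - (5 + p)*(-1)/63 = 3 - (-5/63 - p/63) = 3 + (5/63 + p/63) = 194/63 + p/63)
b((-5 + (-3 + d(-3, -3)))/(8 + 1))*(462 + A) = (194/63 + ((-5 + (-3 + 3))/(8 + 1))/63)*(462 + 183) = (194/63 + ((-5 + 0)/9)/63)*645 = (194/63 + (-5*⅑)/63)*645 = (194/63 + (1/63)*(-5/9))*645 = (194/63 - 5/567)*645 = (1741/567)*645 = 374315/189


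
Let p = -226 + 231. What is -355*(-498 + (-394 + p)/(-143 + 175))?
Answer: 5795375/32 ≈ 1.8111e+5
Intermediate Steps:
p = 5
-355*(-498 + (-394 + p)/(-143 + 175)) = -355*(-498 + (-394 + 5)/(-143 + 175)) = -355*(-498 - 389/32) = -355*(-16325/32) = 5795375/32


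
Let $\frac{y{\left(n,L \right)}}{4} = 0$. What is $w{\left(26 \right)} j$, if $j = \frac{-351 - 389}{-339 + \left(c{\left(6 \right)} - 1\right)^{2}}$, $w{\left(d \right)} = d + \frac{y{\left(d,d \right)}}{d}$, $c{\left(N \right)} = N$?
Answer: $\frac{9620}{157} \approx 61.274$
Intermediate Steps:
$y{\left(n,L \right)} = 0$ ($y{\left(n,L \right)} = 4 \cdot 0 = 0$)
$w{\left(d \right)} = d$ ($w{\left(d \right)} = d + \frac{0}{d} = d + 0 = d$)
$j = \frac{370}{157}$ ($j = \frac{-351 - 389}{-339 + \left(6 - 1\right)^{2}} = - \frac{740}{-339 + 5^{2}} = - \frac{740}{-339 + 25} = - \frac{740}{-314} = \left(-740\right) \left(- \frac{1}{314}\right) = \frac{370}{157} \approx 2.3567$)
$w{\left(26 \right)} j = 26 \cdot \frac{370}{157} = \frac{9620}{157}$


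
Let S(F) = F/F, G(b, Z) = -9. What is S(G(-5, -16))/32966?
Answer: 1/32966 ≈ 3.0334e-5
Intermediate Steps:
S(F) = 1
S(G(-5, -16))/32966 = 1/32966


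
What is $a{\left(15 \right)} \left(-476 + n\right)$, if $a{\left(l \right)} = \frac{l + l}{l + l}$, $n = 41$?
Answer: $-435$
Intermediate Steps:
$a{\left(l \right)} = 1$ ($a{\left(l \right)} = \frac{2 l}{2 l} = 2 l \frac{1}{2 l} = 1$)
$a{\left(15 \right)} \left(-476 + n\right) = 1 \left(-476 + 41\right) = 1 \left(-435\right) = -435$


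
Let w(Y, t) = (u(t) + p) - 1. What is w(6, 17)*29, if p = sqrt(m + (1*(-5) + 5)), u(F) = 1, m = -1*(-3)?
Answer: 29*sqrt(3) ≈ 50.229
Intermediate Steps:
m = 3
p = sqrt(3) (p = sqrt(3 + (1*(-5) + 5)) = sqrt(3 + (-5 + 5)) = sqrt(3 + 0) = sqrt(3) ≈ 1.7320)
w(Y, t) = sqrt(3) (w(Y, t) = (1 + sqrt(3)) - 1 = sqrt(3))
w(6, 17)*29 = sqrt(3)*29 = 29*sqrt(3)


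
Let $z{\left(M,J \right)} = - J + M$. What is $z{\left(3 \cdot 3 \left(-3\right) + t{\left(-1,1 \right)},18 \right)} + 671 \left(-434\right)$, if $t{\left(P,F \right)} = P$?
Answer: $-291260$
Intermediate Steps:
$z{\left(M,J \right)} = M - J$
$z{\left(3 \cdot 3 \left(-3\right) + t{\left(-1,1 \right)},18 \right)} + 671 \left(-434\right) = \left(\left(3 \cdot 3 \left(-3\right) - 1\right) - 18\right) + 671 \left(-434\right) = \left(\left(9 \left(-3\right) - 1\right) - 18\right) - 291214 = \left(\left(-27 - 1\right) - 18\right) - 291214 = \left(-28 - 18\right) - 291214 = -46 - 291214 = -291260$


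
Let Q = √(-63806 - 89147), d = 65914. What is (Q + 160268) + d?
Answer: 226182 + I*√152953 ≈ 2.2618e+5 + 391.09*I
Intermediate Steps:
Q = I*√152953 (Q = √(-152953) = I*√152953 ≈ 391.09*I)
(Q + 160268) + d = (I*√152953 + 160268) + 65914 = (160268 + I*√152953) + 65914 = 226182 + I*√152953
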